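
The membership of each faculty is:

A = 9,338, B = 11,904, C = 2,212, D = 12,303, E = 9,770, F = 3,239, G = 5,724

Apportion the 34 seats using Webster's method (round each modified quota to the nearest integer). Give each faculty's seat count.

A: 6, B: 7, C: 1, D: 8, E: 6, F: 2, G: 4

Standard divisor 54490/34 ≈ 1602.647; standard quotas: A 5.827, B 7.428, C 1.380, D 7.677, E 6.096, F 2.021, G 3.572.
Rounding to the nearest integer gives A 6, B 7, C 1, D 8, E 6, F 2, G 4 — total 34, matching the house size, so no adjustment is needed.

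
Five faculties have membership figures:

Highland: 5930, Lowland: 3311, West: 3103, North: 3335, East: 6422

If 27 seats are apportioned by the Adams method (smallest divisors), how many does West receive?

4

Standard divisor 22101/27 ≈ 818.556; standard quotas: Highland 7.244, Lowland 4.045, West 3.791, North 4.074, East 7.846.
Rounding up gives 8, 5, 4, 5, 8 = 30 seats, so the divisor must be adjusted.
With modified divisor 900: modified quotas Highland 6.589, Lowland 3.679, West 3.448, North 3.706, East 7.136.
Rounding up: Highland 7, Lowland 4, West 4, North 4, East 8 (total 27).
West receives 4.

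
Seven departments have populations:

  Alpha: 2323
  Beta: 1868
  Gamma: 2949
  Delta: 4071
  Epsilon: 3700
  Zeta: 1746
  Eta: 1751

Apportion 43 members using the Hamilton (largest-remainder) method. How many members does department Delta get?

10

Total 18408; standard divisor 18408/43 ≈ 428.093.
Standard quotas: Alpha 5.426, Beta 4.364, Gamma 6.889, Delta 9.510, Epsilon 8.643, Zeta 4.079, Eta 4.090.
Lower quotas: Alpha 5, Beta 4, Gamma 6, Delta 9, Epsilon 8, Zeta 4, Eta 4 (sum 40, leaving 3 seats).
Remainders in descending order: Gamma 0.889, Epsilon 0.643, Delta 0.510, Alpha 0.426, Beta 0.364, Eta 0.090, Zeta 0.079.
The surplus seats go to Gamma, Epsilon, Delta.
Delta receives 10.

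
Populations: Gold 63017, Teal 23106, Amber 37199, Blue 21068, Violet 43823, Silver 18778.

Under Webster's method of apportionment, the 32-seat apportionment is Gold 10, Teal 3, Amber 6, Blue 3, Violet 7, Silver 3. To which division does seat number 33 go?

Teal

Priority for the next seat is population ÷ (current seats + 0.5).
Priorities: Gold 6001.619, Teal 6601.714, Amber 5722.923, Blue 6019.429, Violet 5843.067, Silver 5365.143.
Highest priority: Teal.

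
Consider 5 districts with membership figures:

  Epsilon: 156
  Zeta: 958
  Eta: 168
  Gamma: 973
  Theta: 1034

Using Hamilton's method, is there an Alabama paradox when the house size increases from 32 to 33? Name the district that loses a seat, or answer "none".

At 32 seats: Epsilon 2, Zeta 9, Eta 2, Gamma 9, Theta 10.
At 33 seats: Epsilon 1, Zeta 10, Eta 2, Gamma 10, Theta 10.
Epsilon drops from 2 to 1.

Epsilon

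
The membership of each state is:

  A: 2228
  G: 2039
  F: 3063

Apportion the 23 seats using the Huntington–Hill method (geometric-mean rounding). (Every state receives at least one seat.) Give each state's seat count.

With divisor 319: modified quotas A 6.984, G 6.392, F 9.602.
Geometric-mean thresholds: A √(6·7)=6.481, G √(6·7)=6.481, F √(9·10)=9.487.
Each quota rounded against its threshold gives A 7, G 6, F 10 (total 23).

A 7, G 6, F 10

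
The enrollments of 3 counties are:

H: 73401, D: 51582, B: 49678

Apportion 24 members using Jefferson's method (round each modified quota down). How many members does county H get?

Standard divisor 174661/24 ≈ 7277.542; standard quotas: H 10.086, D 7.088, B 6.826.
Rounding down gives 10, 7, 6 = 23 seats, so the divisor must be adjusted.
With modified divisor 6900: modified quotas H 10.638, D 7.476, B 7.200.
Rounding down: H 10, D 7, B 7 (total 24).
H receives 10.

10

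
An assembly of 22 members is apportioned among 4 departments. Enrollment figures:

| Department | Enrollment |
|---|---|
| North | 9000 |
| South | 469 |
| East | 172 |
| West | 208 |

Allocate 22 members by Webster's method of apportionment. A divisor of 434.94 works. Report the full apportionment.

North: 21, South: 1, East: 0, West: 0

With modified divisor 434.94: modified quotas North 20.693, South 1.078, East 0.395, West 0.478.
Rounding to the nearest integer: North 21, South 1, East 0, West 0 (total 22).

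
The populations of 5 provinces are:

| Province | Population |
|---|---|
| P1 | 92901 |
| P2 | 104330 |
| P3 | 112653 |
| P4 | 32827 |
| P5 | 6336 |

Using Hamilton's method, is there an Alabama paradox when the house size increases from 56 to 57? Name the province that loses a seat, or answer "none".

At 56 seats: P1 15, P2 17, P3 18, P4 5, P5 1.
At 57 seats: P1 15, P2 17, P3 19, P4 5, P5 1.
No province's allocation decreased.

none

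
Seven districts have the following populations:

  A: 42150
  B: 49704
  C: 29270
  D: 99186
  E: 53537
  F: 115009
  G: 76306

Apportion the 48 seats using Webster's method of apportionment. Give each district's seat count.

A 4, B 5, C 3, D 10, E 6, F 12, G 8

Standard divisor 465162/48 ≈ 9690.875; standard quotas: A 4.349, B 5.129, C 3.020, D 10.235, E 5.524, F 11.868, G 7.874.
Rounding to the nearest integer gives A 4, B 5, C 3, D 10, E 6, F 12, G 8 — total 48, matching the house size, so no adjustment is needed.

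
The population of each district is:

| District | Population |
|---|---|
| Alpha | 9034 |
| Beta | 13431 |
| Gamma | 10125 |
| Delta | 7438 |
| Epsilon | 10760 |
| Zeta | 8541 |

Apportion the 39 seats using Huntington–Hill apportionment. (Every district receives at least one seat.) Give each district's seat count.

With divisor 1561: modified quotas Alpha 5.787, Beta 8.604, Gamma 6.486, Delta 4.765, Epsilon 6.893, Zeta 5.471.
Geometric-mean thresholds: Alpha √(5·6)=5.477, Beta √(8·9)=8.485, Gamma √(6·7)=6.481, Delta √(4·5)=4.472, Epsilon √(6·7)=6.481, Zeta √(5·6)=5.477.
Each quota rounded against its threshold gives Alpha 6, Beta 9, Gamma 7, Delta 5, Epsilon 7, Zeta 5 (total 39).

Alpha 6, Beta 9, Gamma 7, Delta 5, Epsilon 7, Zeta 5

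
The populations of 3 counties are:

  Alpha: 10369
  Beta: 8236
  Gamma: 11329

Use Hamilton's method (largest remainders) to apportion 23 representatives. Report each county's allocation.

Total 29934; standard divisor 29934/23 ≈ 1301.478.
Standard quotas: Alpha 7.9671, Beta 6.3282, Gamma 8.7047.
Lower quotas: Alpha 7, Beta 6, Gamma 8 (sum 21, leaving 2 seats).
Remainders in descending order: Alpha 0.9671, Gamma 0.7047, Beta 0.3282.
Largest remainders: Alpha, Gamma receive the extra seats.

Alpha=8, Beta=6, Gamma=9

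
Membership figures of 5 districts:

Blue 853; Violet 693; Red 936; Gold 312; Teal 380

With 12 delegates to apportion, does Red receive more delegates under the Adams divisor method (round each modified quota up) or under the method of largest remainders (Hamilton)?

Adams: Blue 3, Violet 3, Red 3, Gold 1, Teal 2.
Hamilton: Blue 3, Violet 3, Red 4, Gold 1, Teal 1.
Red gets 3 under Adams and 4 under Hamilton.

Hamilton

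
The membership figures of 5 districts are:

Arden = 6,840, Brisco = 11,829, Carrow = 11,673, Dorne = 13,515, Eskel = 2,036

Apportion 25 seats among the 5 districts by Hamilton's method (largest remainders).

Standard divisor: 45893 ÷ 25 ≈ 1835.72.
Standard quotas: Arden 3.7261, Brisco 6.4438, Carrow 6.3588, Dorne 7.3622, Eskel 1.1091.
Lower quotas: Arden 3, Brisco 6, Carrow 6, Dorne 7, Eskel 1 (sum 23, leaving 2 seats).
Remainders in descending order: Arden 0.7261, Brisco 0.4438, Dorne 0.3622, Carrow 0.3588, Eskel 0.1091.
The surplus seats go to Arden, Brisco.

Arden 4, Brisco 7, Carrow 6, Dorne 7, Eskel 1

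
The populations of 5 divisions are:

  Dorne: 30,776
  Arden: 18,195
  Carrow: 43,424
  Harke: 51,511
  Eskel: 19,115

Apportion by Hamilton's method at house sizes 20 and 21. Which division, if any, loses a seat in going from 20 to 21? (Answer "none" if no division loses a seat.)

At 20 seats: Dorne 4, Arden 2, Carrow 5, Harke 6, Eskel 3.
At 21 seats: Dorne 4, Arden 2, Carrow 6, Harke 7, Eskel 2.
Eskel drops from 3 to 2.

Eskel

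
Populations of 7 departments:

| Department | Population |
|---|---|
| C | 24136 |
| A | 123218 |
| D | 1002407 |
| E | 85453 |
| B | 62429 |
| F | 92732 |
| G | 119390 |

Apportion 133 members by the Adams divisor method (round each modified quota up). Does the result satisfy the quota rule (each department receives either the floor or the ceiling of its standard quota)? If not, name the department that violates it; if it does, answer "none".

D

Standard quotas: C 2.126, A 10.855, D 88.305, E 7.528, B 5.500, F 8.169, G 10.517.
Adams allocation: C 3, A 11, D 86, E 8, B 6, F 8, G 11.
D has quota 88.305 (lower 88, upper 89) but receives 86 — outside the quota interval.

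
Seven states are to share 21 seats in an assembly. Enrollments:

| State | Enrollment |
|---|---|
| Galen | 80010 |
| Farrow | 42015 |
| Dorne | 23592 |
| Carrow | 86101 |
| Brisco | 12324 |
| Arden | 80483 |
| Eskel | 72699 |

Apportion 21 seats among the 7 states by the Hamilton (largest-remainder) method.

Total 397224; standard divisor 397224/21 ≈ 18915.429.
Standard quotas: Galen 4.2299, Farrow 2.2212, Dorne 1.2472, Carrow 4.5519, Brisco 0.6515, Arden 4.2549, Eskel 3.8434.
Lower quotas: Galen 4, Farrow 2, Dorne 1, Carrow 4, Brisco 0, Arden 4, Eskel 3 (sum 18, leaving 3 seats).
Remainders in descending order: Eskel 0.8434, Brisco 0.6515, Carrow 0.5519, Arden 0.2549, Dorne 0.2472, Galen 0.2299, Farrow 0.2212.
The surplus seats go to Eskel, Brisco, Carrow.

Galen 4, Farrow 2, Dorne 1, Carrow 5, Brisco 1, Arden 4, Eskel 4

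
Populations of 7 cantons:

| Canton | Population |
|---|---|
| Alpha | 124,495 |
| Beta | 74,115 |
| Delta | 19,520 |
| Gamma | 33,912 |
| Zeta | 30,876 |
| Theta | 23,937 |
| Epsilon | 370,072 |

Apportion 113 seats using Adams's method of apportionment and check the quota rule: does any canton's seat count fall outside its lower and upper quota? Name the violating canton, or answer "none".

Standard quotas: Alpha 20.782, Beta 12.372, Delta 3.258, Gamma 5.661, Zeta 5.154, Theta 3.996, Epsilon 61.776.
Adams allocation: Alpha 21, Beta 13, Delta 4, Gamma 6, Zeta 5, Theta 4, Epsilon 60.
Epsilon has quota 61.776 (lower 61, upper 62) but receives 60 — outside the quota interval.

Epsilon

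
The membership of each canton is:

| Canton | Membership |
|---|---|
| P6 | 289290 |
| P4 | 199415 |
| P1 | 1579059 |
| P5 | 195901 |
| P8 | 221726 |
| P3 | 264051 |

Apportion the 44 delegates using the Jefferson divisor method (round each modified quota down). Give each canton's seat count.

Standard divisor 2749442/44 ≈ 62487.318; standard quotas: P6 4.630, P4 3.191, P1 25.270, P5 3.135, P8 3.548, P3 4.226.
Rounding down gives 4, 3, 25, 3, 3, 4 = 42 seats, so the divisor must be adjusted.
With modified divisor 58200: modified quotas P6 4.971, P4 3.426, P1 27.132, P5 3.366, P8 3.810, P3 4.537.
Rounding down: P6 4, P4 3, P1 27, P5 3, P8 3, P3 4 (total 44).

P6=4, P4=3, P1=27, P5=3, P8=3, P3=4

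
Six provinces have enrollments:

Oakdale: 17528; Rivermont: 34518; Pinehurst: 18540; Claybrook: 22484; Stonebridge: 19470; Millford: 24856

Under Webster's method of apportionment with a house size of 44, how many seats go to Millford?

Standard divisor 137396/44 ≈ 3122.636; standard quotas: Oakdale 5.613, Rivermont 11.054, Pinehurst 5.937, Claybrook 7.200, Stonebridge 6.235, Millford 7.960.
Rounding to the nearest integer gives Oakdale 6, Rivermont 11, Pinehurst 6, Claybrook 7, Stonebridge 6, Millford 8 — total 44, matching the house size, so no adjustment is needed.
Millford receives 8.

8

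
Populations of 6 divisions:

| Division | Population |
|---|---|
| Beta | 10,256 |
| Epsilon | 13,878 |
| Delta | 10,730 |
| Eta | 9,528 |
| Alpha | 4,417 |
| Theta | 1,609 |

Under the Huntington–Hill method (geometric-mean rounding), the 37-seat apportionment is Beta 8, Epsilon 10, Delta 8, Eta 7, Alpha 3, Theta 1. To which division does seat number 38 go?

Priority for the next seat is population ÷ (√(s·(s+1))).
Priorities: Beta 1208.681, Epsilon 1323.215, Delta 1264.543, Eta 1273.233, Alpha 1275.078, Theta 1137.735.
Highest priority: Epsilon.

Epsilon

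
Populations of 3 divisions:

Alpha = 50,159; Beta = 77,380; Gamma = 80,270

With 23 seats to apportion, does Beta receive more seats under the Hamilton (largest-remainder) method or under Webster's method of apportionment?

Hamilton: Alpha 5, Beta 9, Gamma 9.
Webster: Alpha 6, Beta 8, Gamma 9.
Beta gets 9 under Hamilton and 8 under Webster.

Hamilton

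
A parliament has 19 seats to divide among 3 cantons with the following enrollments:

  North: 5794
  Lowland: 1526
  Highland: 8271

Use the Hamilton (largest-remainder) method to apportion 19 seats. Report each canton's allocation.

North: 7, Lowland: 2, Highland: 10

Standard divisor: 15591 ÷ 19 ≈ 820.579.
Standard quotas: North 7.0609, Lowland 1.8597, Highland 10.0795.
Lower quotas: North 7, Lowland 1, Highland 10 (sum 18, leaving 1 seat).
Remainders in descending order: Lowland 0.8597, Highland 0.0795, North 0.0609.
The surplus seat goes to Lowland.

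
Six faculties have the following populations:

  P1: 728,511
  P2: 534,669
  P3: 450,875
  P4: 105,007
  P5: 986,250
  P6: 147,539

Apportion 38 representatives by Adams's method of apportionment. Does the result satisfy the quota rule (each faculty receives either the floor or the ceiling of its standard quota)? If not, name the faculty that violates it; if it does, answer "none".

none

Standard quotas: P1 9.375, P2 6.881, P3 5.802, P4 1.351, P5 12.692, P6 1.899.
Adams allocation: P1 9, P2 7, P3 6, P4 2, P5 12, P6 2.
Every allocation lies between the lower and upper quota.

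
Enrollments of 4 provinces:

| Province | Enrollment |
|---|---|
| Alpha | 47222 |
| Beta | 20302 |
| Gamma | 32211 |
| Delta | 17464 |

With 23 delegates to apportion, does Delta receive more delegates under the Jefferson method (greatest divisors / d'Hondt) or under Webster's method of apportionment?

Jefferson: Alpha 10, Beta 4, Gamma 6, Delta 3.
Webster: Alpha 9, Beta 4, Gamma 6, Delta 4.
Delta gets 3 under Jefferson and 4 under Webster.

Webster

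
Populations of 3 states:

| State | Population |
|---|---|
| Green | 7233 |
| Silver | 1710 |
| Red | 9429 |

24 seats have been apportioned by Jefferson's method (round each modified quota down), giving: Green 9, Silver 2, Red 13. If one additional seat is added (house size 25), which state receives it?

Green

Priority for the next seat is population ÷ (current seats + 1).
Priorities: Green 723.300, Silver 570.000, Red 673.500.
Highest priority: Green.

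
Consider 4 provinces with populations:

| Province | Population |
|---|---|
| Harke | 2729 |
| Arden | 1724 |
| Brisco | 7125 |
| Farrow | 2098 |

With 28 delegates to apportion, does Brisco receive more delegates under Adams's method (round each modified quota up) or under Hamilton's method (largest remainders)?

Hamilton

Adams: Harke 6, Arden 4, Brisco 14, Farrow 4.
Hamilton: Harke 6, Arden 3, Brisco 15, Farrow 4.
Brisco gets 14 under Adams and 15 under Hamilton.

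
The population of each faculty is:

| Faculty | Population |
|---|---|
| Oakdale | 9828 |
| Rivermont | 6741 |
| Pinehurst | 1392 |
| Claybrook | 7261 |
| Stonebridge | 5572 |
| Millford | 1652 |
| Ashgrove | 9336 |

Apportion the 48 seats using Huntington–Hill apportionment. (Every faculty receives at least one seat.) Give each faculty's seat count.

With divisor 875: modified quotas Oakdale 11.232, Rivermont 7.704, Pinehurst 1.591, Claybrook 8.298, Stonebridge 6.368, Millford 1.888, Ashgrove 10.670.
Geometric-mean thresholds: Oakdale √(11·12)=11.489, Rivermont √(7·8)=7.483, Pinehurst √(1·2)=1.414, Claybrook √(8·9)=8.485, Stonebridge √(6·7)=6.481, Millford √(1·2)=1.414, Ashgrove √(10·11)=10.488.
Each quota rounded against its threshold gives Oakdale 11, Rivermont 8, Pinehurst 2, Claybrook 8, Stonebridge 6, Millford 2, Ashgrove 11 (total 48).

Oakdale=11, Rivermont=8, Pinehurst=2, Claybrook=8, Stonebridge=6, Millford=2, Ashgrove=11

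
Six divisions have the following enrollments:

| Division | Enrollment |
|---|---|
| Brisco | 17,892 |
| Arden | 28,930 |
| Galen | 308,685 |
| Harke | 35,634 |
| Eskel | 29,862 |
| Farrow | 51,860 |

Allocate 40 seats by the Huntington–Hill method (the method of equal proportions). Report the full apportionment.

With divisor 11959: modified quotas Brisco 1.496, Arden 2.419, Galen 25.812, Harke 2.980, Eskel 2.497, Farrow 4.336.
Geometric-mean thresholds: Brisco √(1·2)=1.414, Arden √(2·3)=2.449, Galen √(25·26)=25.495, Harke √(2·3)=2.449, Eskel √(2·3)=2.449, Farrow √(4·5)=4.472.
Each quota rounded against its threshold gives Brisco 2, Arden 2, Galen 26, Harke 3, Eskel 3, Farrow 4 (total 40).

Brisco: 2, Arden: 2, Galen: 26, Harke: 3, Eskel: 3, Farrow: 4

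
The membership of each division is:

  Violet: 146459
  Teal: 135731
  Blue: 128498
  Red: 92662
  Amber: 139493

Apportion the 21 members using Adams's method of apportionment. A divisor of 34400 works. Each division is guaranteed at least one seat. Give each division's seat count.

With modified divisor 34400: modified quotas Violet 4.258, Teal 3.946, Blue 3.735, Red 2.694, Amber 4.055.
Rounding up: Violet 5, Teal 4, Blue 4, Red 3, Amber 5 (total 21).

Violet: 5; Teal: 4; Blue: 4; Red: 3; Amber: 5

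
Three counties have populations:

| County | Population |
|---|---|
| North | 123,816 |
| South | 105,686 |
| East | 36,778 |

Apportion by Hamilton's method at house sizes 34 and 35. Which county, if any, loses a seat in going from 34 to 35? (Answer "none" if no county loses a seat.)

none

At 34 seats: North 16, South 13, East 5.
At 35 seats: North 16, South 14, East 5.
No county's allocation decreased.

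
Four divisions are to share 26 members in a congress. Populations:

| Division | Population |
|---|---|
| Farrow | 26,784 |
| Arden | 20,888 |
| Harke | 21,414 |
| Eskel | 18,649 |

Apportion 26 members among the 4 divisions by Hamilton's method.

Total 87735; standard divisor 87735/26 ≈ 3374.423.
Standard quotas: Farrow 7.9374, Arden 6.1901, Harke 6.3460, Eskel 5.5266.
Lower quotas: Farrow 7, Arden 6, Harke 6, Eskel 5 (sum 24, leaving 2 seats).
Remainders in descending order: Farrow 0.9374, Eskel 0.5266, Harke 0.3460, Arden 0.1901.
The surplus seats go to Farrow, Eskel.

Farrow: 8; Arden: 6; Harke: 6; Eskel: 6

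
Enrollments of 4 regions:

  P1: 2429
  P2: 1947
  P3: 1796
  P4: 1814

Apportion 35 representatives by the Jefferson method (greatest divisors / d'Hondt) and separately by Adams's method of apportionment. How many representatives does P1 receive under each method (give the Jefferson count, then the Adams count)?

11 and 10

Jefferson: P1 11, P2 8, P3 8, P4 8.
Adams: P1 10, P2 9, P3 8, P4 8.
P1 gets 11 under Jefferson and 10 under Adams.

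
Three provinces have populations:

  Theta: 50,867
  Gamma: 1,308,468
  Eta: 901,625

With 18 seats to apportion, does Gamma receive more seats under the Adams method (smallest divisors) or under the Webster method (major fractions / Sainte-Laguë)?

Adams: Theta 1, Gamma 10, Eta 7.
Webster: Theta 0, Gamma 11, Eta 7.
Gamma gets 10 under Adams and 11 under Webster.

Webster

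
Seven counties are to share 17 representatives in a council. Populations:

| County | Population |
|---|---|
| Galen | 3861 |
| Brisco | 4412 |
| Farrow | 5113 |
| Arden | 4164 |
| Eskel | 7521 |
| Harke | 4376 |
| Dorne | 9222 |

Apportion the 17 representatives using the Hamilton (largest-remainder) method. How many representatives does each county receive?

Galen: 2; Brisco: 2; Farrow: 2; Arden: 2; Eskel: 3; Harke: 2; Dorne: 4

Standard divisor: 38669 ÷ 17 ≈ 2274.647.
Standard quotas: Galen 1.6974, Brisco 1.9396, Farrow 2.2478, Arden 1.8306, Eskel 3.3064, Harke 1.9238, Dorne 4.0543.
Lower quotas: Galen 1, Brisco 1, Farrow 2, Arden 1, Eskel 3, Harke 1, Dorne 4 (sum 13, leaving 4 seats).
Remainders in descending order: Brisco 0.9396, Harke 0.9238, Arden 0.8306, Galen 0.6974, Eskel 0.3064, Farrow 0.2478, Dorne 0.0543.
Largest remainders: Brisco, Harke, Arden, Galen receive the extra seats.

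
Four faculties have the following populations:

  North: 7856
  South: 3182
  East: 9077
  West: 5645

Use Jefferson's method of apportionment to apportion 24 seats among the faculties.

Standard divisor 25760/24 ≈ 1073.333; standard quotas: North 7.319, South 2.965, East 8.457, West 5.259.
Rounding down gives 7, 2, 8, 5 = 22 seats, so the divisor must be adjusted.
With modified divisor 1000: modified quotas North 7.856, South 3.182, East 9.077, West 5.645.
Rounding down: North 7, South 3, East 9, West 5 (total 24).

North 7, South 3, East 9, West 5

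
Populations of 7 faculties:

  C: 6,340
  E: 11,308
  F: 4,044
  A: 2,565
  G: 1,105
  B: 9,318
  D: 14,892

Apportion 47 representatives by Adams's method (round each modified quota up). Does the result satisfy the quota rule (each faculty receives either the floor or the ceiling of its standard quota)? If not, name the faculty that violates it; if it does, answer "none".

Standard quotas: C 6.011, E 10.721, F 3.834, A 2.432, G 1.048, B 8.835, D 14.119.
Adams allocation: C 6, E 10, F 4, A 3, G 1, B 9, D 14.
Every allocation lies between the lower and upper quota.

none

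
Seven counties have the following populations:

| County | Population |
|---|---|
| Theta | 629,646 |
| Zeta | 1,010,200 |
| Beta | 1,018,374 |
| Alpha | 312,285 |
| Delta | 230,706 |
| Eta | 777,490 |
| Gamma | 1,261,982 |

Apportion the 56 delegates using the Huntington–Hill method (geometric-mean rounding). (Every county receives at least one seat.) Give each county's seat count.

Theta 7; Zeta 11; Beta 11; Alpha 3; Delta 3; Eta 8; Gamma 13

With divisor 93865: modified quotas Theta 6.708, Zeta 10.762, Beta 10.849, Alpha 3.327, Delta 2.458, Eta 8.283, Gamma 13.445.
Geometric-mean thresholds: Theta √(6·7)=6.481, Zeta √(10·11)=10.488, Beta √(10·11)=10.488, Alpha √(3·4)=3.464, Delta √(2·3)=2.449, Eta √(8·9)=8.485, Gamma √(13·14)=13.491.
Each quota rounded against its threshold gives Theta 7, Zeta 11, Beta 11, Alpha 3, Delta 3, Eta 8, Gamma 13 (total 56).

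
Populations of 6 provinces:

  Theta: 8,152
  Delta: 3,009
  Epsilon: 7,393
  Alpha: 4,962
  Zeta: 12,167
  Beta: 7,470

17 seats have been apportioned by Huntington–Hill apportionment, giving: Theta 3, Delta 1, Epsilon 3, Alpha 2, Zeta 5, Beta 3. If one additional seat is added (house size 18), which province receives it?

Theta

Priority for the next seat is population ÷ (√(s·(s+1))).
Priorities: Theta 2353.280, Delta 2127.684, Epsilon 2134.175, Alpha 2025.728, Zeta 2221.380, Beta 2156.403.
Highest priority: Theta.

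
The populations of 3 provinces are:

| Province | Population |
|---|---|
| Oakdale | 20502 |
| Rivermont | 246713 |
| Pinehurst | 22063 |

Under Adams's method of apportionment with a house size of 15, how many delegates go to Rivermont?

Standard divisor 289278/15 ≈ 19285.2; standard quotas: Oakdale 1.063, Rivermont 12.793, Pinehurst 1.144.
Rounding up gives 2, 13, 2 = 17 seats, so the divisor must be adjusted.
With modified divisor 21300: modified quotas Oakdale 0.963, Rivermont 11.583, Pinehurst 1.036.
Rounding up: Oakdale 1, Rivermont 12, Pinehurst 2 (total 15).
Rivermont receives 12.

12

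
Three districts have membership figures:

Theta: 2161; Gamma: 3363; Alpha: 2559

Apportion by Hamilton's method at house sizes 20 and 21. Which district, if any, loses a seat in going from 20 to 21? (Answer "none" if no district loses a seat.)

At 20 seats: Theta 6, Gamma 8, Alpha 6.
At 21 seats: Theta 5, Gamma 9, Alpha 7.
Theta drops from 6 to 5.

Theta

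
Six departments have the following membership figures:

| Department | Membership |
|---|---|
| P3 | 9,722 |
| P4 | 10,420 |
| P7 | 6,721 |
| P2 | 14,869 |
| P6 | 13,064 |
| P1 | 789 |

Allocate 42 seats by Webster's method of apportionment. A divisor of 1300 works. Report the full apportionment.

P3=7, P4=8, P7=5, P2=11, P6=10, P1=1

With modified divisor 1300: modified quotas P3 7.478, P4 8.015, P7 5.170, P2 11.438, P6 10.049, P1 0.607.
Rounding to the nearest integer: P3 7, P4 8, P7 5, P2 11, P6 10, P1 1 (total 42).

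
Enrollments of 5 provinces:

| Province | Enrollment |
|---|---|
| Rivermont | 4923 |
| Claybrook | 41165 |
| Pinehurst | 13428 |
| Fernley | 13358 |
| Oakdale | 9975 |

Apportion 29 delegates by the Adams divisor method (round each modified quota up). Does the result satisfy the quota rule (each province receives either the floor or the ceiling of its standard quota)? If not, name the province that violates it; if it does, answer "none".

Standard quotas: Rivermont 1.723, Claybrook 14.409, Pinehurst 4.700, Fernley 4.676, Oakdale 3.492.
Adams allocation: Rivermont 2, Claybrook 13, Pinehurst 5, Fernley 5, Oakdale 4.
Claybrook has quota 14.409 (lower 14, upper 15) but receives 13 — outside the quota interval.

Claybrook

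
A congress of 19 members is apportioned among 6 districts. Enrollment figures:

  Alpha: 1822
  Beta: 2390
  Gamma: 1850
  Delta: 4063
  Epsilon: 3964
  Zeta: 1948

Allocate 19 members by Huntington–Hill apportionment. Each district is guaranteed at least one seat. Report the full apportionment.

With divisor 841: modified quotas Alpha 2.166, Beta 2.842, Gamma 2.200, Delta 4.831, Epsilon 4.713, Zeta 2.316.
Geometric-mean thresholds: Alpha √(2·3)=2.449, Beta √(2·3)=2.449, Gamma √(2·3)=2.449, Delta √(4·5)=4.472, Epsilon √(4·5)=4.472, Zeta √(2·3)=2.449.
Each quota rounded against its threshold gives Alpha 2, Beta 3, Gamma 2, Delta 5, Epsilon 5, Zeta 2 (total 19).

Alpha: 2, Beta: 3, Gamma: 2, Delta: 5, Epsilon: 5, Zeta: 2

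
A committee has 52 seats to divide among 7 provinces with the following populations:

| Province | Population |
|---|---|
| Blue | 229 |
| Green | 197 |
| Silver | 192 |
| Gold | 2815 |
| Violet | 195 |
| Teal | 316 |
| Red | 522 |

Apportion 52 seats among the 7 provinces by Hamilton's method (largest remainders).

Blue 3; Green 2; Silver 2; Gold 33; Violet 2; Teal 4; Red 6

The standard divisor is 4466/52 ≈ 85.885.
Standard quotas: Blue 2.666, Green 2.294, Silver 2.236, Gold 32.777, Violet 2.270, Teal 3.679, Red 6.078.
Lower quotas: Blue 2, Green 2, Silver 2, Gold 32, Violet 2, Teal 3, Red 6 (sum 49, leaving 3 seats).
Remainders in descending order: Gold 0.777, Teal 0.679, Blue 0.666, Green 0.294, Violet 0.270, Silver 0.236, Red 0.078.
The surplus seats go to Gold, Teal, Blue.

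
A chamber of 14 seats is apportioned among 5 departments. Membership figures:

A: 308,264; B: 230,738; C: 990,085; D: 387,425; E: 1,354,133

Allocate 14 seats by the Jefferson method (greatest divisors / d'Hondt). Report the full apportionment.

A=1; B=1; C=5; D=1; E=6

Standard divisor 3270645/14 ≈ 233617.5; standard quotas: A 1.320, B 0.988, C 4.238, D 1.658, E 5.796.
Rounding down gives 1, 0, 4, 1, 5 = 11 seats, so the divisor must be adjusted.
With modified divisor 195900: modified quotas A 1.574, B 1.178, C 5.054, D 1.978, E 6.912.
Rounding down: A 1, B 1, C 5, D 1, E 6 (total 14).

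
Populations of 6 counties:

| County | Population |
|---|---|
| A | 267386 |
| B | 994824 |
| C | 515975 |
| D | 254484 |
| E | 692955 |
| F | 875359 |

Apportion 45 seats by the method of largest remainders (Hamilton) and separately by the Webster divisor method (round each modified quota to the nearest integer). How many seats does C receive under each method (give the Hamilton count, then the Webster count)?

7 and 6

Hamilton: A 3, B 12, C 7, D 3, E 9, F 11.
Webster: A 3, B 13, C 6, D 3, E 9, F 11.
C gets 7 under Hamilton and 6 under Webster.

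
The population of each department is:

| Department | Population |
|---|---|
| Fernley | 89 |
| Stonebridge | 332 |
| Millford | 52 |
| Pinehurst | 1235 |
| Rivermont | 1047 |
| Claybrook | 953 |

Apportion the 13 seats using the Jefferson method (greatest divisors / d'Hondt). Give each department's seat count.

Fernley 0; Stonebridge 1; Millford 0; Pinehurst 5; Rivermont 4; Claybrook 3

Standard divisor 3708/13 ≈ 285.231; standard quotas: Fernley 0.312, Stonebridge 1.164, Millford 0.182, Pinehurst 4.330, Rivermont 3.671, Claybrook 3.341.
Rounding down gives 0, 1, 0, 4, 3, 3 = 11 seats, so the divisor must be adjusted.
With modified divisor 240: modified quotas Fernley 0.371, Stonebridge 1.383, Millford 0.217, Pinehurst 5.146, Rivermont 4.362, Claybrook 3.971.
Rounding down: Fernley 0, Stonebridge 1, Millford 0, Pinehurst 5, Rivermont 4, Claybrook 3 (total 13).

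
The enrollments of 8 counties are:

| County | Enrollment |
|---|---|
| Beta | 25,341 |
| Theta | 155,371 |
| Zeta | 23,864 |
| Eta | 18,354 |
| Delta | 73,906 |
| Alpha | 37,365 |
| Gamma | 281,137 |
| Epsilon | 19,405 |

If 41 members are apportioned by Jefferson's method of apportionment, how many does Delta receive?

Standard divisor 634743/41 ≈ 15481.537; standard quotas: Beta 1.637, Theta 10.036, Zeta 1.541, Eta 1.186, Delta 4.774, Alpha 2.414, Gamma 18.160, Epsilon 1.253.
Rounding down gives 1, 10, 1, 1, 4, 2, 18, 1 = 38 seats, so the divisor must be adjusted.
With modified divisor 14090: modified quotas Beta 1.799, Theta 11.027, Zeta 1.694, Eta 1.303, Delta 5.245, Alpha 2.652, Gamma 19.953, Epsilon 1.377.
Rounding down: Beta 1, Theta 11, Zeta 1, Eta 1, Delta 5, Alpha 2, Gamma 19, Epsilon 1 (total 41).
Delta receives 5.

5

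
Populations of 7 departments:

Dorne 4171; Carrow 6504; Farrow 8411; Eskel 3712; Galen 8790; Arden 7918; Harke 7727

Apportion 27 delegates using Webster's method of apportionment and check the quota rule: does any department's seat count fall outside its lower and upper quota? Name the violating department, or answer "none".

none

Standard quotas: Dorne 2.384, Carrow 3.718, Farrow 4.808, Eskel 2.122, Galen 5.025, Arden 4.526, Harke 4.417.
Webster allocation: Dorne 2, Carrow 4, Farrow 5, Eskel 2, Galen 5, Arden 5, Harke 4.
Every allocation lies between the lower and upper quota.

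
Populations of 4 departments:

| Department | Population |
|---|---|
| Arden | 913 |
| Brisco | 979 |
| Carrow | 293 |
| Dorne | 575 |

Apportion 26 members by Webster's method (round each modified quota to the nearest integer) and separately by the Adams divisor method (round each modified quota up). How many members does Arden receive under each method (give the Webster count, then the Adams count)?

Webster: Arden 9, Brisco 9, Carrow 3, Dorne 5.
Adams: Arden 8, Brisco 9, Carrow 3, Dorne 6.
Arden gets 9 under Webster and 8 under Adams.

9 and 8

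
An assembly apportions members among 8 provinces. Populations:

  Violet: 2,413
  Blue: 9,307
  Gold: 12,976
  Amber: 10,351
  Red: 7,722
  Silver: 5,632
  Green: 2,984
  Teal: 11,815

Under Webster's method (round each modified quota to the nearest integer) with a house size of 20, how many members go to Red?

2

Standard divisor 63200/20 ≈ 3160; standard quotas: Violet 0.764, Blue 2.945, Gold 4.106, Amber 3.276, Red 2.444, Silver 1.782, Green 0.944, Teal 3.739.
Rounding to the nearest integer gives Violet 1, Blue 3, Gold 4, Amber 3, Red 2, Silver 2, Green 1, Teal 4 — total 20, matching the house size, so no adjustment is needed.
Red receives 2.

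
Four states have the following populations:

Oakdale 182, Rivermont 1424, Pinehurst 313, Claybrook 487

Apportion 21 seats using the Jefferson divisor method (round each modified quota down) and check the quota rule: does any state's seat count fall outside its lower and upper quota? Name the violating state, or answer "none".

none

Standard quotas: Oakdale 1.589, Rivermont 12.429, Pinehurst 2.732, Claybrook 4.251.
Jefferson allocation: Oakdale 1, Rivermont 13, Pinehurst 3, Claybrook 4.
Every allocation lies between the lower and upper quota.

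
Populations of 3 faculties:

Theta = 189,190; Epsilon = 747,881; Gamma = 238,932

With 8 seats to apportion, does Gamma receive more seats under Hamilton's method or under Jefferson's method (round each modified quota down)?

Hamilton: Theta 1, Epsilon 5, Gamma 2.
Jefferson: Theta 1, Epsilon 6, Gamma 1.
Gamma gets 2 under Hamilton and 1 under Jefferson.

Hamilton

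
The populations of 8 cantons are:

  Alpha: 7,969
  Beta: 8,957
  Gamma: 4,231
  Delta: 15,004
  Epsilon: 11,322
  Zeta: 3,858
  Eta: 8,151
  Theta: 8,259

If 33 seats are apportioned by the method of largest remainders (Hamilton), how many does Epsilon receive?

Total 67751; standard divisor 67751/33 ≈ 2053.061.
Standard quotas: Alpha 3.8815, Beta 4.3628, Gamma 2.0608, Delta 7.3081, Epsilon 5.5147, Zeta 1.8791, Eta 3.9702, Theta 4.0228.
Lower quotas: Alpha 3, Beta 4, Gamma 2, Delta 7, Epsilon 5, Zeta 1, Eta 3, Theta 4 (sum 29, leaving 4 seats).
Remainders in descending order: Eta 0.9702, Alpha 0.8815, Zeta 0.8791, Epsilon 0.5147, Beta 0.3628, Delta 0.3081, Gamma 0.0608, Theta 0.0228.
Largest remainders: Eta, Alpha, Zeta, Epsilon receive the extra seats.
Epsilon receives 6.

6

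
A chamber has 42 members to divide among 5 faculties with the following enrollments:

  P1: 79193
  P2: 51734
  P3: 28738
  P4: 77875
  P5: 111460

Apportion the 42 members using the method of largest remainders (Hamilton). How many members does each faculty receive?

P1=10, P2=6, P3=4, P4=9, P5=13

The standard divisor is 349000/42 ≈ 8309.524.
Standard quotas: P1 9.5304, P2 6.2259, P3 3.4584, P4 9.3718, P5 13.4135.
Lower quotas: P1 9, P2 6, P3 3, P4 9, P5 13 (sum 40, leaving 2 seats).
Remainders in descending order: P1 0.5304, P3 0.4584, P5 0.4135, P4 0.3718, P2 0.2259.
The surplus seats go to P1, P3.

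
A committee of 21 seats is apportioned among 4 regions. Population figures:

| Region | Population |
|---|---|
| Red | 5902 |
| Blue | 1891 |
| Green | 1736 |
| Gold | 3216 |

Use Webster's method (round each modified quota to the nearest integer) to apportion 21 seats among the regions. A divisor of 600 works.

With modified divisor 600: modified quotas Red 9.837, Blue 3.152, Green 2.893, Gold 5.360.
Rounding to the nearest integer: Red 10, Blue 3, Green 3, Gold 5 (total 21).

Red=10; Blue=3; Green=3; Gold=5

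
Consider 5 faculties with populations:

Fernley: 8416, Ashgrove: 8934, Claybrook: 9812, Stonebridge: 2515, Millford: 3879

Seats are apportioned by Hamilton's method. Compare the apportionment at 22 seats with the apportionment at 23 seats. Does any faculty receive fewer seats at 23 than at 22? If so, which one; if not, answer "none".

Millford

At 22 seats: Fernley 5, Ashgrove 6, Claybrook 6, Stonebridge 2, Millford 3.
At 23 seats: Fernley 6, Ashgrove 6, Claybrook 7, Stonebridge 2, Millford 2.
Millford drops from 3 to 2.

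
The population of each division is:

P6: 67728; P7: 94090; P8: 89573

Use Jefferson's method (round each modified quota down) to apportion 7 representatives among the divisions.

Standard divisor 251391/7 ≈ 35913; standard quotas: P6 1.886, P7 2.620, P8 2.494.
Rounding down gives 1, 2, 2 = 5 seats, so the divisor must be adjusted.
With modified divisor 30600: modified quotas P6 2.213, P7 3.075, P8 2.927.
Rounding down: P6 2, P7 3, P8 2 (total 7).

P6 2; P7 3; P8 2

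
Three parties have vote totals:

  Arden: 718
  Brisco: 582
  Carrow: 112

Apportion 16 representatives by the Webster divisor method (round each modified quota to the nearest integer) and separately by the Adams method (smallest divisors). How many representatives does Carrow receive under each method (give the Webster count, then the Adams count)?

1 and 2

Webster: Arden 8, Brisco 7, Carrow 1.
Adams: Arden 8, Brisco 6, Carrow 2.
Carrow gets 1 under Webster and 2 under Adams.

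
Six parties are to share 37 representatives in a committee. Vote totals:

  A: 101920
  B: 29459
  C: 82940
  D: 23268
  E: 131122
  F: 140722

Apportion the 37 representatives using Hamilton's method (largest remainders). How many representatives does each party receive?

Total 509431; standard divisor 509431/37 ≈ 13768.405.
Standard quotas: A 7.4025, B 2.1396, C 6.0239, D 1.6900, E 9.5234, F 10.2206.
Lower quotas: A 7, B 2, C 6, D 1, E 9, F 10 (sum 35, leaving 2 seats).
Remainders in descending order: D 0.6900, E 0.5234, A 0.4025, F 0.2206, B 0.1396, C 0.0239.
The surplus seats go to D, E.

A 7, B 2, C 6, D 2, E 10, F 10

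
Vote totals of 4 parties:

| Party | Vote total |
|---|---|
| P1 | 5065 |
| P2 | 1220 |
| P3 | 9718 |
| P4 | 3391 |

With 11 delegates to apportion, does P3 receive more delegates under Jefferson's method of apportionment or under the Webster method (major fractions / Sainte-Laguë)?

Jefferson: P1 3, P2 0, P3 6, P4 2.
Webster: P1 3, P2 1, P3 5, P4 2.
P3 gets 6 under Jefferson and 5 under Webster.

Jefferson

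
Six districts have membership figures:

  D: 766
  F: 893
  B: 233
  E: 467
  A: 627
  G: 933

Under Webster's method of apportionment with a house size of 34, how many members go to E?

Standard divisor 3919/34 ≈ 115.265; standard quotas: D 6.646, F 7.747, B 2.021, E 4.052, A 5.440, G 8.094.
Rounding to the nearest integer gives D 7, F 8, B 2, E 4, A 5, G 8 — total 34, matching the house size, so no adjustment is needed.
E receives 4.

4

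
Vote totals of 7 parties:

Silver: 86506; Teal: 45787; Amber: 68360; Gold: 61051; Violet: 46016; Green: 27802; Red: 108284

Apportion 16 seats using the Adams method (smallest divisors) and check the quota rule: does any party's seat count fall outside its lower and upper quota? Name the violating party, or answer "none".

Standard quotas: Silver 3.119, Teal 1.651, Amber 2.465, Gold 2.201, Violet 1.659, Green 1.002, Red 3.904.
Adams allocation: Silver 3, Teal 2, Amber 2, Gold 2, Violet 2, Green 1, Red 4.
Every allocation lies between the lower and upper quota.

none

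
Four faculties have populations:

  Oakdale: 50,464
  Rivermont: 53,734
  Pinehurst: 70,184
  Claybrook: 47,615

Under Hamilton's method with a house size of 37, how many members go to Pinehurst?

12

Standard divisor: 221997 ÷ 37 ≈ 5999.919.
Standard quotas: Oakdale 8.4108, Rivermont 8.9558, Pinehurst 11.6975, Claybrook 7.9359.
Lower quotas: Oakdale 8, Rivermont 8, Pinehurst 11, Claybrook 7 (sum 34, leaving 3 seats).
Remainders in descending order: Rivermont 0.9558, Claybrook 0.9359, Pinehurst 0.6975, Oakdale 0.4108.
The surplus seats go to Rivermont, Claybrook, Pinehurst.
Pinehurst receives 12.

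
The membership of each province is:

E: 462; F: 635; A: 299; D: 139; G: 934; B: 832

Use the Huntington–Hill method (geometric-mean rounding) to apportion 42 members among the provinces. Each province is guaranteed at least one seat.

With divisor 80: modified quotas E 5.775, F 7.938, A 3.737, D 1.738, G 11.675, B 10.400.
Geometric-mean thresholds: E √(5·6)=5.477, F √(7·8)=7.483, A √(3·4)=3.464, D √(1·2)=1.414, G √(11·12)=11.489, B √(10·11)=10.488.
Each quota rounded against its threshold gives E 6, F 8, A 4, D 2, G 12, B 10 (total 42).

E=6, F=8, A=4, D=2, G=12, B=10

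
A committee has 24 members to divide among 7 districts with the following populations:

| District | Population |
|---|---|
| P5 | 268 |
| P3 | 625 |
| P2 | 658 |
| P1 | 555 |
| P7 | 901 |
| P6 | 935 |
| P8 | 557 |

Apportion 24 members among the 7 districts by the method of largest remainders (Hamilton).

Total 4499; standard divisor 4499/24 ≈ 187.458.
Standard quotas: P5 1.430, P3 3.334, P2 3.510, P1 2.961, P7 4.806, P6 4.988, P8 2.971.
Lower quotas: P5 1, P3 3, P2 3, P1 2, P7 4, P6 4, P8 2 (sum 19, leaving 5 seats).
Remainders in descending order: P6 0.988, P8 0.971, P1 0.961, P7 0.806, P2 0.510, P5 0.430, P3 0.334.
Largest remainders: P6, P8, P1, P7, P2 receive the extra seats.

P5: 1; P3: 3; P2: 4; P1: 3; P7: 5; P6: 5; P8: 3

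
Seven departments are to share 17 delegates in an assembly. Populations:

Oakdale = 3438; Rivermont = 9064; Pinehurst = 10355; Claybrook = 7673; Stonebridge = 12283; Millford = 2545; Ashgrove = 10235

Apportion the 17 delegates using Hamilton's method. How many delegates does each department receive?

Oakdale: 1, Rivermont: 3, Pinehurst: 3, Claybrook: 2, Stonebridge: 4, Millford: 1, Ashgrove: 3

Total 55593; standard divisor 55593/17 ≈ 3270.176.
Standard quotas: Oakdale 1.0513, Rivermont 2.7717, Pinehurst 3.1665, Claybrook 2.3464, Stonebridge 3.7561, Millford 0.7782, Ashgrove 3.1298.
Lower quotas: Oakdale 1, Rivermont 2, Pinehurst 3, Claybrook 2, Stonebridge 3, Millford 0, Ashgrove 3 (sum 14, leaving 3 seats).
Remainders in descending order: Millford 0.7782, Rivermont 0.7717, Stonebridge 0.7561, Claybrook 0.3464, Pinehurst 0.1665, Ashgrove 0.1298, Oakdale 0.0513.
Largest remainders: Millford, Rivermont, Stonebridge receive the extra seats.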